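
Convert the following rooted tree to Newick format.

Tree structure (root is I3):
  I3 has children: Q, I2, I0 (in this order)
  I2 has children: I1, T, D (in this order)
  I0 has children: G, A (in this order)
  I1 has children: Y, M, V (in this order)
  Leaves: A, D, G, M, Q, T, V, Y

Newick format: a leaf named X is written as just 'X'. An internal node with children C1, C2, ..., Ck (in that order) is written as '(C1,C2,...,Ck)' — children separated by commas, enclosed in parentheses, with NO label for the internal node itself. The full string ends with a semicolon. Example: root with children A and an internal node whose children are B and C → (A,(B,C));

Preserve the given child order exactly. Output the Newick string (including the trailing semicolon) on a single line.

Answer: (Q,((Y,M,V),T,D),(G,A));

Derivation:
internal I3 with children ['Q', 'I2', 'I0']
  leaf 'Q' → 'Q'
  internal I2 with children ['I1', 'T', 'D']
    internal I1 with children ['Y', 'M', 'V']
      leaf 'Y' → 'Y'
      leaf 'M' → 'M'
      leaf 'V' → 'V'
    → '(Y,M,V)'
    leaf 'T' → 'T'
    leaf 'D' → 'D'
  → '((Y,M,V),T,D)'
  internal I0 with children ['G', 'A']
    leaf 'G' → 'G'
    leaf 'A' → 'A'
  → '(G,A)'
→ '(Q,((Y,M,V),T,D),(G,A))'
Final: (Q,((Y,M,V),T,D),(G,A));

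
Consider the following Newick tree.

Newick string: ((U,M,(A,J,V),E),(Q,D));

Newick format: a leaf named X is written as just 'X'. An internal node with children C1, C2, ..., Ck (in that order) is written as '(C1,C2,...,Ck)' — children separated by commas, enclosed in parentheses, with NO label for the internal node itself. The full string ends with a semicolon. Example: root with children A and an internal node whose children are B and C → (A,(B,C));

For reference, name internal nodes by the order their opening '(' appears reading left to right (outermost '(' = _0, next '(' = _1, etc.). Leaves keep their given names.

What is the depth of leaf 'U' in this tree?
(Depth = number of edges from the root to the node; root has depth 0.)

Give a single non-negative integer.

Answer: 2

Derivation:
Newick: ((U,M,(A,J,V),E),(Q,D));
Naming internals by '(' encounter order: outermost '(' = _0, next = _1, ...
Query node: U
Path from root: _0 -> _1 -> U
Depth of U: 2 (number of edges from root)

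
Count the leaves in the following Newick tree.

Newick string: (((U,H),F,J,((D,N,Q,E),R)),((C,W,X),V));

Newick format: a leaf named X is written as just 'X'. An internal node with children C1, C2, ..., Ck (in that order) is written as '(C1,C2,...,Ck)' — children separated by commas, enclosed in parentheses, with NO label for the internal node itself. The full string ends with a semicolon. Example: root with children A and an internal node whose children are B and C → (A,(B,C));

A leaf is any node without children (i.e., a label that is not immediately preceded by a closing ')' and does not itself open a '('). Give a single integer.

Answer: 13

Derivation:
Newick: (((U,H),F,J,((D,N,Q,E),R)),((C,W,X),V));
Scan left-to-right; a leaf is any maximal label run not followed by '(':
  pos 3: leaf 'U' → count = 1
  pos 5: leaf 'H' → count = 2
  pos 8: leaf 'F' → count = 3
  pos 10: leaf 'J' → count = 4
  pos 14: leaf 'D' → count = 5
  pos 16: leaf 'N' → count = 6
  pos 18: leaf 'Q' → count = 7
  pos 20: leaf 'E' → count = 8
  pos 23: leaf 'R' → count = 9
  pos 29: leaf 'C' → count = 10
  pos 31: leaf 'W' → count = 11
  pos 33: leaf 'X' → count = 12
  pos 36: leaf 'V' → count = 13
Total leaves: 13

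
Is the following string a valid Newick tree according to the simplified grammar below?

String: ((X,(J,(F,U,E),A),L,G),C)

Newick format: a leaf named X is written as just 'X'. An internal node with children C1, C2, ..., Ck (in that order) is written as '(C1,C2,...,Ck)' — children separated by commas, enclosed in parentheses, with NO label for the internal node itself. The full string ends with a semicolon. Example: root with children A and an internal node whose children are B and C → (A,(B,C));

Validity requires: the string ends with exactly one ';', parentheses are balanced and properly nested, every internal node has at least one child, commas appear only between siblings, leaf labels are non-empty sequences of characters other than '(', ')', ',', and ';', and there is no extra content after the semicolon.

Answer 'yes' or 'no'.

Answer: no

Derivation:
Input: ((X,(J,(F,U,E),A),L,G),C)
Paren balance: 4 '(' vs 4 ')' OK
Ends with single ';': False
Full parse: FAILS (must end with ;)
Valid: False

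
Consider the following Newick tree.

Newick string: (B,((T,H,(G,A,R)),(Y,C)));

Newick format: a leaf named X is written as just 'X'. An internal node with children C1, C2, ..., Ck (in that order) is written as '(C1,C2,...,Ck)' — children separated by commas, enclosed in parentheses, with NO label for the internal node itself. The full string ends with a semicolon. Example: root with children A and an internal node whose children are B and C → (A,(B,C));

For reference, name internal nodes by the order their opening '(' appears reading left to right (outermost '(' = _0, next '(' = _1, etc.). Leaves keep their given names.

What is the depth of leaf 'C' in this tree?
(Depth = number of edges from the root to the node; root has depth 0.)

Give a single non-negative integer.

Newick: (B,((T,H,(G,A,R)),(Y,C)));
Naming internals by '(' encounter order: outermost '(' = _0, next = _1, ...
Query node: C
Path from root: _0 -> _1 -> _4 -> C
Depth of C: 3 (number of edges from root)

Answer: 3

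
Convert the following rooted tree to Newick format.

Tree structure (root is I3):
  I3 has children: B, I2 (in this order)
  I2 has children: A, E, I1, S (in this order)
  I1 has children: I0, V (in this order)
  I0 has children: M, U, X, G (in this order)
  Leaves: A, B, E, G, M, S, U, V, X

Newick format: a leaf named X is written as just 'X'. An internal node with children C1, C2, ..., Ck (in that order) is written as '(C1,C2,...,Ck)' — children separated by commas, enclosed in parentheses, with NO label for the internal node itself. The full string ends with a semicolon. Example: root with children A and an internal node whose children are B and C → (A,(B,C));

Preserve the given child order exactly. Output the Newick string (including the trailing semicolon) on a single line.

internal I3 with children ['B', 'I2']
  leaf 'B' → 'B'
  internal I2 with children ['A', 'E', 'I1', 'S']
    leaf 'A' → 'A'
    leaf 'E' → 'E'
    internal I1 with children ['I0', 'V']
      internal I0 with children ['M', 'U', 'X', 'G']
        leaf 'M' → 'M'
        leaf 'U' → 'U'
        leaf 'X' → 'X'
        leaf 'G' → 'G'
      → '(M,U,X,G)'
      leaf 'V' → 'V'
    → '((M,U,X,G),V)'
    leaf 'S' → 'S'
  → '(A,E,((M,U,X,G),V),S)'
→ '(B,(A,E,((M,U,X,G),V),S))'
Final: (B,(A,E,((M,U,X,G),V),S));

Answer: (B,(A,E,((M,U,X,G),V),S));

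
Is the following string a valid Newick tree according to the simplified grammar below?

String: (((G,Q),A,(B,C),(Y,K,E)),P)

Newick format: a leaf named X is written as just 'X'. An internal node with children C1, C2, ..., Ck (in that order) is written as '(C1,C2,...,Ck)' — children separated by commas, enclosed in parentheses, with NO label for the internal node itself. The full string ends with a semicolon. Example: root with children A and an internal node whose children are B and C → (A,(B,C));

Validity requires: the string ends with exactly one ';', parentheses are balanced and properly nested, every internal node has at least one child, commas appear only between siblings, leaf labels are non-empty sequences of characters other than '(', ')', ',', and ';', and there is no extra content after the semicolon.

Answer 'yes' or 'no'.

Input: (((G,Q),A,(B,C),(Y,K,E)),P)
Paren balance: 5 '(' vs 5 ')' OK
Ends with single ';': False
Full parse: FAILS (must end with ;)
Valid: False

Answer: no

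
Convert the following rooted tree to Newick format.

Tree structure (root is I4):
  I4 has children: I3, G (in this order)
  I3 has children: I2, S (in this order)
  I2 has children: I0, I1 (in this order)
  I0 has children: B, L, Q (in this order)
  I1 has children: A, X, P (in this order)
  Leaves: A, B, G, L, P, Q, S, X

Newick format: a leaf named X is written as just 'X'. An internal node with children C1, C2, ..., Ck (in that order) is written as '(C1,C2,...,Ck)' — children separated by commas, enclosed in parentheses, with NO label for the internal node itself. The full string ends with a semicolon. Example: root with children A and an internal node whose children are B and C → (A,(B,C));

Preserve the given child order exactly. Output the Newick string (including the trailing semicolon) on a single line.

internal I4 with children ['I3', 'G']
  internal I3 with children ['I2', 'S']
    internal I2 with children ['I0', 'I1']
      internal I0 with children ['B', 'L', 'Q']
        leaf 'B' → 'B'
        leaf 'L' → 'L'
        leaf 'Q' → 'Q'
      → '(B,L,Q)'
      internal I1 with children ['A', 'X', 'P']
        leaf 'A' → 'A'
        leaf 'X' → 'X'
        leaf 'P' → 'P'
      → '(A,X,P)'
    → '((B,L,Q),(A,X,P))'
    leaf 'S' → 'S'
  → '(((B,L,Q),(A,X,P)),S)'
  leaf 'G' → 'G'
→ '((((B,L,Q),(A,X,P)),S),G)'
Final: ((((B,L,Q),(A,X,P)),S),G);

Answer: ((((B,L,Q),(A,X,P)),S),G);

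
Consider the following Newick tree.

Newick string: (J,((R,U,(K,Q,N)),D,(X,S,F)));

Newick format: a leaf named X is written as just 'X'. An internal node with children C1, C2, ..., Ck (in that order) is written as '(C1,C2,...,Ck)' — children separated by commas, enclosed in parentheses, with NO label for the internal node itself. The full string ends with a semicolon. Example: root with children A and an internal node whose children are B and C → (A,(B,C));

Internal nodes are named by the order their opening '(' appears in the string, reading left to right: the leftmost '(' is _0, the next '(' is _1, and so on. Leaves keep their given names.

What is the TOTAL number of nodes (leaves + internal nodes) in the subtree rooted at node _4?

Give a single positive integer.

Answer: 4

Derivation:
Newick: (J,((R,U,(K,Q,N)),D,(X,S,F)));
Locate _4: it is the '(' at position 20 (the 5th '(' reading left to right).
Query: subtree rooted at _4
_4: subtree_size = 1 + 3
  X: subtree_size = 1 + 0
  S: subtree_size = 1 + 0
  F: subtree_size = 1 + 0
Total subtree size of _4: 4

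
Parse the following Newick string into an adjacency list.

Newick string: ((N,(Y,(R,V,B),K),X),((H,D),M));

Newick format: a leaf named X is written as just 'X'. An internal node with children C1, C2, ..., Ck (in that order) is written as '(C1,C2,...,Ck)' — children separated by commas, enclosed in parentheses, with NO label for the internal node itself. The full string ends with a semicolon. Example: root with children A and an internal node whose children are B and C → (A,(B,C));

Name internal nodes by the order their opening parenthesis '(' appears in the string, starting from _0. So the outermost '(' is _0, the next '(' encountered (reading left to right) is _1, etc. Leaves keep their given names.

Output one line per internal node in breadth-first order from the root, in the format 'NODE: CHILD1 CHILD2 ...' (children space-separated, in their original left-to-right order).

Answer: _0: _1 _4
_1: N _2 X
_4: _5 M
_2: Y _3 K
_5: H D
_3: R V B

Derivation:
Input: ((N,(Y,(R,V,B),K),X),((H,D),M));
Scanning left-to-right, naming '(' by encounter order:
  pos 0: '(' -> open internal node _0 (depth 1)
  pos 1: '(' -> open internal node _1 (depth 2)
  pos 4: '(' -> open internal node _2 (depth 3)
  pos 7: '(' -> open internal node _3 (depth 4)
  pos 13: ')' -> close internal node _3 (now at depth 3)
  pos 16: ')' -> close internal node _2 (now at depth 2)
  pos 19: ')' -> close internal node _1 (now at depth 1)
  pos 21: '(' -> open internal node _4 (depth 2)
  pos 22: '(' -> open internal node _5 (depth 3)
  pos 26: ')' -> close internal node _5 (now at depth 2)
  pos 29: ')' -> close internal node _4 (now at depth 1)
  pos 30: ')' -> close internal node _0 (now at depth 0)
Total internal nodes: 6
BFS adjacency from root:
  _0: _1 _4
  _1: N _2 X
  _4: _5 M
  _2: Y _3 K
  _5: H D
  _3: R V B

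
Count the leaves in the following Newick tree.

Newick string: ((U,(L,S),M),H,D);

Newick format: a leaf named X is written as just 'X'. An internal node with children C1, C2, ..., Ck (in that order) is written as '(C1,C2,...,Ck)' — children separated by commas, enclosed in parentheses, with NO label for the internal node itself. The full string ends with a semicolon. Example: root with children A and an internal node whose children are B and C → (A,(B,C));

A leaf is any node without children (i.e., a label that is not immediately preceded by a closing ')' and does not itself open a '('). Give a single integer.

Answer: 6

Derivation:
Newick: ((U,(L,S),M),H,D);
Scan left-to-right; a leaf is any maximal label run not followed by '(':
  pos 2: leaf 'U' → count = 1
  pos 5: leaf 'L' → count = 2
  pos 7: leaf 'S' → count = 3
  pos 10: leaf 'M' → count = 4
  pos 13: leaf 'H' → count = 5
  pos 15: leaf 'D' → count = 6
Total leaves: 6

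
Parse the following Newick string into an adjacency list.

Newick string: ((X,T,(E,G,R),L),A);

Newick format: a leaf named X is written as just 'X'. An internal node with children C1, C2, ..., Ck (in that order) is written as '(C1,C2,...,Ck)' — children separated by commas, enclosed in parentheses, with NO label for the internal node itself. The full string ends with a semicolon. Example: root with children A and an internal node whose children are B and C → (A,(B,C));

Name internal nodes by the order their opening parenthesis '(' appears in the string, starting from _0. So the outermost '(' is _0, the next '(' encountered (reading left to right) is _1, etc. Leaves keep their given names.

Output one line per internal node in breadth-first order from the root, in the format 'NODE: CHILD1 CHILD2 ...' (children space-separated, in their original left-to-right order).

Answer: _0: _1 A
_1: X T _2 L
_2: E G R

Derivation:
Input: ((X,T,(E,G,R),L),A);
Scanning left-to-right, naming '(' by encounter order:
  pos 0: '(' -> open internal node _0 (depth 1)
  pos 1: '(' -> open internal node _1 (depth 2)
  pos 6: '(' -> open internal node _2 (depth 3)
  pos 12: ')' -> close internal node _2 (now at depth 2)
  pos 15: ')' -> close internal node _1 (now at depth 1)
  pos 18: ')' -> close internal node _0 (now at depth 0)
Total internal nodes: 3
BFS adjacency from root:
  _0: _1 A
  _1: X T _2 L
  _2: E G R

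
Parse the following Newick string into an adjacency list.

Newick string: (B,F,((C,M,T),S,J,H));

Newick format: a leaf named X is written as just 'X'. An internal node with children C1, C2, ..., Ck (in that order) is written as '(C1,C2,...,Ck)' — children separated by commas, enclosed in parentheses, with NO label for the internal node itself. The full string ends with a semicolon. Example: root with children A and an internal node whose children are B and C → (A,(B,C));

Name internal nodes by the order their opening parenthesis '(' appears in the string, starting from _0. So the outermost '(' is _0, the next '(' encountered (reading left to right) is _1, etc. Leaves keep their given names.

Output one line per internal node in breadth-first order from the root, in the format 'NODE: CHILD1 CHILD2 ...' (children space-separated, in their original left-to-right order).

Input: (B,F,((C,M,T),S,J,H));
Scanning left-to-right, naming '(' by encounter order:
  pos 0: '(' -> open internal node _0 (depth 1)
  pos 5: '(' -> open internal node _1 (depth 2)
  pos 6: '(' -> open internal node _2 (depth 3)
  pos 12: ')' -> close internal node _2 (now at depth 2)
  pos 19: ')' -> close internal node _1 (now at depth 1)
  pos 20: ')' -> close internal node _0 (now at depth 0)
Total internal nodes: 3
BFS adjacency from root:
  _0: B F _1
  _1: _2 S J H
  _2: C M T

Answer: _0: B F _1
_1: _2 S J H
_2: C M T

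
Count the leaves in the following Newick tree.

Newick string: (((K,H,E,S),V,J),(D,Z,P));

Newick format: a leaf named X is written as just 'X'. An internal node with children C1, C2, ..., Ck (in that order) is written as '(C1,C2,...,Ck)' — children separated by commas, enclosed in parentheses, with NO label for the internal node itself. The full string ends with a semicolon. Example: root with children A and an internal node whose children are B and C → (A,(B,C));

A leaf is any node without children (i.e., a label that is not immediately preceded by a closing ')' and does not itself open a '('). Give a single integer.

Newick: (((K,H,E,S),V,J),(D,Z,P));
Scan left-to-right; a leaf is any maximal label run not followed by '(':
  pos 3: leaf 'K' → count = 1
  pos 5: leaf 'H' → count = 2
  pos 7: leaf 'E' → count = 3
  pos 9: leaf 'S' → count = 4
  pos 12: leaf 'V' → count = 5
  pos 14: leaf 'J' → count = 6
  pos 18: leaf 'D' → count = 7
  pos 20: leaf 'Z' → count = 8
  pos 22: leaf 'P' → count = 9
Total leaves: 9

Answer: 9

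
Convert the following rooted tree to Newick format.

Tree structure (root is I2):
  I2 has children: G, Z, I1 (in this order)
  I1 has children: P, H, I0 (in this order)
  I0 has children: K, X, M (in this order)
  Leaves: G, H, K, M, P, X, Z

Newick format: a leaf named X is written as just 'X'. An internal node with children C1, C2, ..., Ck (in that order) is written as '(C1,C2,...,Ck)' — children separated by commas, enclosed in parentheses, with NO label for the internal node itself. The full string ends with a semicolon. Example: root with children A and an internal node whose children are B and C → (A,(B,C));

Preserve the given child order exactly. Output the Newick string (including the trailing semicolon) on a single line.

internal I2 with children ['G', 'Z', 'I1']
  leaf 'G' → 'G'
  leaf 'Z' → 'Z'
  internal I1 with children ['P', 'H', 'I0']
    leaf 'P' → 'P'
    leaf 'H' → 'H'
    internal I0 with children ['K', 'X', 'M']
      leaf 'K' → 'K'
      leaf 'X' → 'X'
      leaf 'M' → 'M'
    → '(K,X,M)'
  → '(P,H,(K,X,M))'
→ '(G,Z,(P,H,(K,X,M)))'
Final: (G,Z,(P,H,(K,X,M)));

Answer: (G,Z,(P,H,(K,X,M)));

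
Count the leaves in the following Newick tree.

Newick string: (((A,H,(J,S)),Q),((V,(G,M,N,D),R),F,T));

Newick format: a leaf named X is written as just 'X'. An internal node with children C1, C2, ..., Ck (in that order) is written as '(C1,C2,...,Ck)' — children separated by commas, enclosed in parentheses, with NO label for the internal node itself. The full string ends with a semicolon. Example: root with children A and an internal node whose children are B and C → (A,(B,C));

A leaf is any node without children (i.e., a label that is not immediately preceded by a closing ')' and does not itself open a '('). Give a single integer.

Newick: (((A,H,(J,S)),Q),((V,(G,M,N,D),R),F,T));
Scan left-to-right; a leaf is any maximal label run not followed by '(':
  pos 3: leaf 'A' → count = 1
  pos 5: leaf 'H' → count = 2
  pos 8: leaf 'J' → count = 3
  pos 10: leaf 'S' → count = 4
  pos 14: leaf 'Q' → count = 5
  pos 19: leaf 'V' → count = 6
  pos 22: leaf 'G' → count = 7
  pos 24: leaf 'M' → count = 8
  pos 26: leaf 'N' → count = 9
  pos 28: leaf 'D' → count = 10
  pos 31: leaf 'R' → count = 11
  pos 34: leaf 'F' → count = 12
  pos 36: leaf 'T' → count = 13
Total leaves: 13

Answer: 13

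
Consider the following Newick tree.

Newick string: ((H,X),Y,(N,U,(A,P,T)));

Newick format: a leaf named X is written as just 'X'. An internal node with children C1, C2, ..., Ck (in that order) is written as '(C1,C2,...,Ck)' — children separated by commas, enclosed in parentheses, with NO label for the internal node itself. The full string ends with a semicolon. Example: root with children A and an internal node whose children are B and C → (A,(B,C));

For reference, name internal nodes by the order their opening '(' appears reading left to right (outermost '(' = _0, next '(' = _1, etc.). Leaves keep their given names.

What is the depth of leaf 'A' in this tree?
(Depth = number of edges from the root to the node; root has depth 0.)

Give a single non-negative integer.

Answer: 3

Derivation:
Newick: ((H,X),Y,(N,U,(A,P,T)));
Naming internals by '(' encounter order: outermost '(' = _0, next = _1, ...
Query node: A
Path from root: _0 -> _2 -> _3 -> A
Depth of A: 3 (number of edges from root)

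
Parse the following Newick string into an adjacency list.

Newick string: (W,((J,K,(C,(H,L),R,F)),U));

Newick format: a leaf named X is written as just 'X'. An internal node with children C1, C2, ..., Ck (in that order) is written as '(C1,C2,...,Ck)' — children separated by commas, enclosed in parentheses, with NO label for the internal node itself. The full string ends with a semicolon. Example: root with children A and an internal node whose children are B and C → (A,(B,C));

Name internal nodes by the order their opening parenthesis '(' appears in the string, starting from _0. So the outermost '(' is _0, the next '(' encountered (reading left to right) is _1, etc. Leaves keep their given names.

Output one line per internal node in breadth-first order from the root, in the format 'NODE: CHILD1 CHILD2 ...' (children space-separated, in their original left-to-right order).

Input: (W,((J,K,(C,(H,L),R,F)),U));
Scanning left-to-right, naming '(' by encounter order:
  pos 0: '(' -> open internal node _0 (depth 1)
  pos 3: '(' -> open internal node _1 (depth 2)
  pos 4: '(' -> open internal node _2 (depth 3)
  pos 9: '(' -> open internal node _3 (depth 4)
  pos 12: '(' -> open internal node _4 (depth 5)
  pos 16: ')' -> close internal node _4 (now at depth 4)
  pos 21: ')' -> close internal node _3 (now at depth 3)
  pos 22: ')' -> close internal node _2 (now at depth 2)
  pos 25: ')' -> close internal node _1 (now at depth 1)
  pos 26: ')' -> close internal node _0 (now at depth 0)
Total internal nodes: 5
BFS adjacency from root:
  _0: W _1
  _1: _2 U
  _2: J K _3
  _3: C _4 R F
  _4: H L

Answer: _0: W _1
_1: _2 U
_2: J K _3
_3: C _4 R F
_4: H L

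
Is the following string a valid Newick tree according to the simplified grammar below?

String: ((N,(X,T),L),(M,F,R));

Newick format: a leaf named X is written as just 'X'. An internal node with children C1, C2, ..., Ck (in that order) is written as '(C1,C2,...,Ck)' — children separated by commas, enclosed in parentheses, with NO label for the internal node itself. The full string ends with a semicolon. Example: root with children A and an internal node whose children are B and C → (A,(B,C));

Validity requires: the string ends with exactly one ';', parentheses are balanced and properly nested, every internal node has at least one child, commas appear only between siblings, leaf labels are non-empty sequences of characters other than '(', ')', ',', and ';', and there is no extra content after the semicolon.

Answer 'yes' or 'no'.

Input: ((N,(X,T),L),(M,F,R));
Paren balance: 4 '(' vs 4 ')' OK
Ends with single ';': True
Full parse: OK
Valid: True

Answer: yes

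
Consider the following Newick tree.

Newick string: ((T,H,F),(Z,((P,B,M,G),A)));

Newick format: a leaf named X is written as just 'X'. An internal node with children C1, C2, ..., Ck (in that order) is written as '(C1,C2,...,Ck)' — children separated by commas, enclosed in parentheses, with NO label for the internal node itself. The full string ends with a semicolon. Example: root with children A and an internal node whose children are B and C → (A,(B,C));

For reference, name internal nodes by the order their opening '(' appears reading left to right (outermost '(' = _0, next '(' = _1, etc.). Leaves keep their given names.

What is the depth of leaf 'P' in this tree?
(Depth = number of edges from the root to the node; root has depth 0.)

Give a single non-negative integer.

Answer: 4

Derivation:
Newick: ((T,H,F),(Z,((P,B,M,G),A)));
Naming internals by '(' encounter order: outermost '(' = _0, next = _1, ...
Query node: P
Path from root: _0 -> _2 -> _3 -> _4 -> P
Depth of P: 4 (number of edges from root)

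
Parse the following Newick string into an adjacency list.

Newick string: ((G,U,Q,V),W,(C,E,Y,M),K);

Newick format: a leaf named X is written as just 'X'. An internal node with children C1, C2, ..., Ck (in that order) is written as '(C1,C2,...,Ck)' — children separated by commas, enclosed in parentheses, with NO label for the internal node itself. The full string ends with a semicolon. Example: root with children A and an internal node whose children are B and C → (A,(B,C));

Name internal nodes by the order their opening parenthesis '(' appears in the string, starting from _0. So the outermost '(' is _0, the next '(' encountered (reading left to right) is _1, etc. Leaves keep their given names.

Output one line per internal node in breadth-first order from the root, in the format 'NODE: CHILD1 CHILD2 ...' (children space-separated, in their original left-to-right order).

Answer: _0: _1 W _2 K
_1: G U Q V
_2: C E Y M

Derivation:
Input: ((G,U,Q,V),W,(C,E,Y,M),K);
Scanning left-to-right, naming '(' by encounter order:
  pos 0: '(' -> open internal node _0 (depth 1)
  pos 1: '(' -> open internal node _1 (depth 2)
  pos 9: ')' -> close internal node _1 (now at depth 1)
  pos 13: '(' -> open internal node _2 (depth 2)
  pos 21: ')' -> close internal node _2 (now at depth 1)
  pos 24: ')' -> close internal node _0 (now at depth 0)
Total internal nodes: 3
BFS adjacency from root:
  _0: _1 W _2 K
  _1: G U Q V
  _2: C E Y M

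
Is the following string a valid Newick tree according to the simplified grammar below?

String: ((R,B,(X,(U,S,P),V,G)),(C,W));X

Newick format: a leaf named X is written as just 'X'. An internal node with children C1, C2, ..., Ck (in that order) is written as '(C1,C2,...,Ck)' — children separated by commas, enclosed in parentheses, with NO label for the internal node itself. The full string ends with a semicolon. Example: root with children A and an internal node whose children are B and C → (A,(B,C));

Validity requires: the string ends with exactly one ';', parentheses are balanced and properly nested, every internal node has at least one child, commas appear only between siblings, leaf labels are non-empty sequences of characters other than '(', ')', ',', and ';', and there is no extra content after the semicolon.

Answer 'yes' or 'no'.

Input: ((R,B,(X,(U,S,P),V,G)),(C,W));X
Paren balance: 5 '(' vs 5 ')' OK
Ends with single ';': False
Full parse: FAILS (must end with ;)
Valid: False

Answer: no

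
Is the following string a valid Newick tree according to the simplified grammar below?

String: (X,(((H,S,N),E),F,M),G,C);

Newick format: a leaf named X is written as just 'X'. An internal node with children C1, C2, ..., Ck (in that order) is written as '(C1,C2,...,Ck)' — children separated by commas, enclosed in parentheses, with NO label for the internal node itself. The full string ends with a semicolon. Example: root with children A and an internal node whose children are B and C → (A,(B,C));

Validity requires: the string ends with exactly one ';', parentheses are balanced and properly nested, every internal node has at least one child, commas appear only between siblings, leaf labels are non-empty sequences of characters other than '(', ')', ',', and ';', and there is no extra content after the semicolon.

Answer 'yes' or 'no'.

Answer: yes

Derivation:
Input: (X,(((H,S,N),E),F,M),G,C);
Paren balance: 4 '(' vs 4 ')' OK
Ends with single ';': True
Full parse: OK
Valid: True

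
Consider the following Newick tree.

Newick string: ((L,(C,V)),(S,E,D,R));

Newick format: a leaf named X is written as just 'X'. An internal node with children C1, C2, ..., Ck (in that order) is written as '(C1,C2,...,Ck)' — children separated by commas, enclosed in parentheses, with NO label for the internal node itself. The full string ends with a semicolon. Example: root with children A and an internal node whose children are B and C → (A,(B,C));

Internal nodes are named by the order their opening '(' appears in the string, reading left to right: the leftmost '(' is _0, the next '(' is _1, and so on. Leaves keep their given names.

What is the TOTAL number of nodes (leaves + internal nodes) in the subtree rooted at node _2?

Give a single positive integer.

Answer: 3

Derivation:
Newick: ((L,(C,V)),(S,E,D,R));
Locate _2: it is the '(' at position 4 (the 3rd '(' reading left to right).
Query: subtree rooted at _2
_2: subtree_size = 1 + 2
  C: subtree_size = 1 + 0
  V: subtree_size = 1 + 0
Total subtree size of _2: 3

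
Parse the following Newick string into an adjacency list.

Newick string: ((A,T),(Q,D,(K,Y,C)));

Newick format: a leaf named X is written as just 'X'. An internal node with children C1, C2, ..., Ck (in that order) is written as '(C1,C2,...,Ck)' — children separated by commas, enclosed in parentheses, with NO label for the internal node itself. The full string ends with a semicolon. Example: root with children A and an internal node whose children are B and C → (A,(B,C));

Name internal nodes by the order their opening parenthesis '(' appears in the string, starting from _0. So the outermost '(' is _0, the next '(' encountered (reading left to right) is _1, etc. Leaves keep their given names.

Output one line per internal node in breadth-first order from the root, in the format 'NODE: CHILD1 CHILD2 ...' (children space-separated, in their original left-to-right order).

Input: ((A,T),(Q,D,(K,Y,C)));
Scanning left-to-right, naming '(' by encounter order:
  pos 0: '(' -> open internal node _0 (depth 1)
  pos 1: '(' -> open internal node _1 (depth 2)
  pos 5: ')' -> close internal node _1 (now at depth 1)
  pos 7: '(' -> open internal node _2 (depth 2)
  pos 12: '(' -> open internal node _3 (depth 3)
  pos 18: ')' -> close internal node _3 (now at depth 2)
  pos 19: ')' -> close internal node _2 (now at depth 1)
  pos 20: ')' -> close internal node _0 (now at depth 0)
Total internal nodes: 4
BFS adjacency from root:
  _0: _1 _2
  _1: A T
  _2: Q D _3
  _3: K Y C

Answer: _0: _1 _2
_1: A T
_2: Q D _3
_3: K Y C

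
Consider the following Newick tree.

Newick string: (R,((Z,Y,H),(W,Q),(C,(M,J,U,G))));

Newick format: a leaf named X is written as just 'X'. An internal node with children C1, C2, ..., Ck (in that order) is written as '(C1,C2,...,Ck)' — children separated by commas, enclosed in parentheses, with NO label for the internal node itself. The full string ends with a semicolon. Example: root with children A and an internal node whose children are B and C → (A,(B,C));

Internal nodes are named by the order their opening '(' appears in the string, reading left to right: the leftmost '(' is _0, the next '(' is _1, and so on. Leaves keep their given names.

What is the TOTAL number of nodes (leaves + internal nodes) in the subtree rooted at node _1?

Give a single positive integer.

Answer: 15

Derivation:
Newick: (R,((Z,Y,H),(W,Q),(C,(M,J,U,G))));
Locate _1: it is the '(' at position 3 (the 2nd '(' reading left to right).
Query: subtree rooted at _1
_1: subtree_size = 1 + 14
  _2: subtree_size = 1 + 3
    Z: subtree_size = 1 + 0
    Y: subtree_size = 1 + 0
    H: subtree_size = 1 + 0
  _3: subtree_size = 1 + 2
    W: subtree_size = 1 + 0
    Q: subtree_size = 1 + 0
  _4: subtree_size = 1 + 6
    C: subtree_size = 1 + 0
    _5: subtree_size = 1 + 4
      M: subtree_size = 1 + 0
      J: subtree_size = 1 + 0
      U: subtree_size = 1 + 0
      G: subtree_size = 1 + 0
Total subtree size of _1: 15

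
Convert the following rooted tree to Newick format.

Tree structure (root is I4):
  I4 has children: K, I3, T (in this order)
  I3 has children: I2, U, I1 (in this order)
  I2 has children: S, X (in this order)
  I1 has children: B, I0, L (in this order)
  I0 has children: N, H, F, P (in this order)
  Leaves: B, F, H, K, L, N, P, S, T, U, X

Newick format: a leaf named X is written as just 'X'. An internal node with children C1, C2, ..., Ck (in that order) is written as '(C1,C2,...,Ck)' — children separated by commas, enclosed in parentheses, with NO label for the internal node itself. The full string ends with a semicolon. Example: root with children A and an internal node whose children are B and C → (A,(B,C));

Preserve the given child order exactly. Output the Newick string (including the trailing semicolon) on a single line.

internal I4 with children ['K', 'I3', 'T']
  leaf 'K' → 'K'
  internal I3 with children ['I2', 'U', 'I1']
    internal I2 with children ['S', 'X']
      leaf 'S' → 'S'
      leaf 'X' → 'X'
    → '(S,X)'
    leaf 'U' → 'U'
    internal I1 with children ['B', 'I0', 'L']
      leaf 'B' → 'B'
      internal I0 with children ['N', 'H', 'F', 'P']
        leaf 'N' → 'N'
        leaf 'H' → 'H'
        leaf 'F' → 'F'
        leaf 'P' → 'P'
      → '(N,H,F,P)'
      leaf 'L' → 'L'
    → '(B,(N,H,F,P),L)'
  → '((S,X),U,(B,(N,H,F,P),L))'
  leaf 'T' → 'T'
→ '(K,((S,X),U,(B,(N,H,F,P),L)),T)'
Final: (K,((S,X),U,(B,(N,H,F,P),L)),T);

Answer: (K,((S,X),U,(B,(N,H,F,P),L)),T);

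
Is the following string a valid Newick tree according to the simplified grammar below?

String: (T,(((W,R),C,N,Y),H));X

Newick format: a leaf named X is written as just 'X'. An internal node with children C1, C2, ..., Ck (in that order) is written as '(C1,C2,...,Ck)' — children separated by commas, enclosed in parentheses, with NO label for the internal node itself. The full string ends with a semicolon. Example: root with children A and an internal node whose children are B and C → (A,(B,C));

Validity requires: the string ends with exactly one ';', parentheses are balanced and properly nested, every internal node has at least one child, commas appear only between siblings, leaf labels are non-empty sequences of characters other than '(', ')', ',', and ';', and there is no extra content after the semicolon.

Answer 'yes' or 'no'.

Answer: no

Derivation:
Input: (T,(((W,R),C,N,Y),H));X
Paren balance: 4 '(' vs 4 ')' OK
Ends with single ';': False
Full parse: FAILS (must end with ;)
Valid: False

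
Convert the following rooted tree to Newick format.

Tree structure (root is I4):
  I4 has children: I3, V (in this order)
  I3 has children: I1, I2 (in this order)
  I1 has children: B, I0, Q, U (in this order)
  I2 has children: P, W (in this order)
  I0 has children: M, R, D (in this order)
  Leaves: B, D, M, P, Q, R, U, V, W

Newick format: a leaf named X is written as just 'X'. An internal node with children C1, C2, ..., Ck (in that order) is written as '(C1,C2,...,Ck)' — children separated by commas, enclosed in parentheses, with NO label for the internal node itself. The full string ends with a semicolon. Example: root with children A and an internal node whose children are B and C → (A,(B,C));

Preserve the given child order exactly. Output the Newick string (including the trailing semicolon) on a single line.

internal I4 with children ['I3', 'V']
  internal I3 with children ['I1', 'I2']
    internal I1 with children ['B', 'I0', 'Q', 'U']
      leaf 'B' → 'B'
      internal I0 with children ['M', 'R', 'D']
        leaf 'M' → 'M'
        leaf 'R' → 'R'
        leaf 'D' → 'D'
      → '(M,R,D)'
      leaf 'Q' → 'Q'
      leaf 'U' → 'U'
    → '(B,(M,R,D),Q,U)'
    internal I2 with children ['P', 'W']
      leaf 'P' → 'P'
      leaf 'W' → 'W'
    → '(P,W)'
  → '((B,(M,R,D),Q,U),(P,W))'
  leaf 'V' → 'V'
→ '(((B,(M,R,D),Q,U),(P,W)),V)'
Final: (((B,(M,R,D),Q,U),(P,W)),V);

Answer: (((B,(M,R,D),Q,U),(P,W)),V);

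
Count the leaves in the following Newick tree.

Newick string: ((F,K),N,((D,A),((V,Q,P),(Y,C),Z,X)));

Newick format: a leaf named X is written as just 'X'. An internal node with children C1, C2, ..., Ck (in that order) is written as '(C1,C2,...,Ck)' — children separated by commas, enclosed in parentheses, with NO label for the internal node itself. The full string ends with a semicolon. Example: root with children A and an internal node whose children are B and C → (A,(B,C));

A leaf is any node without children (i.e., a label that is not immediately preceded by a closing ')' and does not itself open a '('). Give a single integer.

Answer: 12

Derivation:
Newick: ((F,K),N,((D,A),((V,Q,P),(Y,C),Z,X)));
Scan left-to-right; a leaf is any maximal label run not followed by '(':
  pos 2: leaf 'F' → count = 1
  pos 4: leaf 'K' → count = 2
  pos 7: leaf 'N' → count = 3
  pos 11: leaf 'D' → count = 4
  pos 13: leaf 'A' → count = 5
  pos 18: leaf 'V' → count = 6
  pos 20: leaf 'Q' → count = 7
  pos 22: leaf 'P' → count = 8
  pos 26: leaf 'Y' → count = 9
  pos 28: leaf 'C' → count = 10
  pos 31: leaf 'Z' → count = 11
  pos 33: leaf 'X' → count = 12
Total leaves: 12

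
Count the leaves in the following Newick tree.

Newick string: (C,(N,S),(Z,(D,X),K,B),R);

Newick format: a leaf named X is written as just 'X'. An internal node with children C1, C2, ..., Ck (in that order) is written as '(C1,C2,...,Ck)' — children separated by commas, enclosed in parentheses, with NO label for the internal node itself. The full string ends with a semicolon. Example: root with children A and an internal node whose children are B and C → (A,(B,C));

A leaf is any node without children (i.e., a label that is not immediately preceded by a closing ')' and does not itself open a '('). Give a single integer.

Newick: (C,(N,S),(Z,(D,X),K,B),R);
Scan left-to-right; a leaf is any maximal label run not followed by '(':
  pos 1: leaf 'C' → count = 1
  pos 4: leaf 'N' → count = 2
  pos 6: leaf 'S' → count = 3
  pos 10: leaf 'Z' → count = 4
  pos 13: leaf 'D' → count = 5
  pos 15: leaf 'X' → count = 6
  pos 18: leaf 'K' → count = 7
  pos 20: leaf 'B' → count = 8
  pos 23: leaf 'R' → count = 9
Total leaves: 9

Answer: 9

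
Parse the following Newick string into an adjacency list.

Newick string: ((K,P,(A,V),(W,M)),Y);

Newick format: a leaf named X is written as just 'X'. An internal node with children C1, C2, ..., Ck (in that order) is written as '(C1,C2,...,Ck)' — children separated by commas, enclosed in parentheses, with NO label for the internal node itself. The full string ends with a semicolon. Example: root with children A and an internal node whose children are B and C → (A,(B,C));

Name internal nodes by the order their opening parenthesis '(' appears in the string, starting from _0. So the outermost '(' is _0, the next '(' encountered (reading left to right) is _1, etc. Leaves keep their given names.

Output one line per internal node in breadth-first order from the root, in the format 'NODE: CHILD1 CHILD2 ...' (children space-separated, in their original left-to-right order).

Answer: _0: _1 Y
_1: K P _2 _3
_2: A V
_3: W M

Derivation:
Input: ((K,P,(A,V),(W,M)),Y);
Scanning left-to-right, naming '(' by encounter order:
  pos 0: '(' -> open internal node _0 (depth 1)
  pos 1: '(' -> open internal node _1 (depth 2)
  pos 6: '(' -> open internal node _2 (depth 3)
  pos 10: ')' -> close internal node _2 (now at depth 2)
  pos 12: '(' -> open internal node _3 (depth 3)
  pos 16: ')' -> close internal node _3 (now at depth 2)
  pos 17: ')' -> close internal node _1 (now at depth 1)
  pos 20: ')' -> close internal node _0 (now at depth 0)
Total internal nodes: 4
BFS adjacency from root:
  _0: _1 Y
  _1: K P _2 _3
  _2: A V
  _3: W M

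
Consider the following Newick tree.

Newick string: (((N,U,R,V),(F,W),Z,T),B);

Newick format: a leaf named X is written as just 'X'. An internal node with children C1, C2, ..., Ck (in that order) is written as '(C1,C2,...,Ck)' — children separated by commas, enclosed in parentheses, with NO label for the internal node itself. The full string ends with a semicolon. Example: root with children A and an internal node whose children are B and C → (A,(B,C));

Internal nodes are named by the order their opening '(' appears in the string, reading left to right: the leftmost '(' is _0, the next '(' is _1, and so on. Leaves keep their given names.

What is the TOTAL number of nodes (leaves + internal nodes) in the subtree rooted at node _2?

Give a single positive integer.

Answer: 5

Derivation:
Newick: (((N,U,R,V),(F,W),Z,T),B);
Locate _2: it is the '(' at position 2 (the 3rd '(' reading left to right).
Query: subtree rooted at _2
_2: subtree_size = 1 + 4
  N: subtree_size = 1 + 0
  U: subtree_size = 1 + 0
  R: subtree_size = 1 + 0
  V: subtree_size = 1 + 0
Total subtree size of _2: 5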